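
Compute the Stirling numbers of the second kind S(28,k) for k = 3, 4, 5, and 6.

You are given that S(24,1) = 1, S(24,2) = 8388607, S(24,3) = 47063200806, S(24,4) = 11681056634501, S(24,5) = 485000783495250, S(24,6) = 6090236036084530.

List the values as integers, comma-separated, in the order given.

r25: T_25,1=1×1+0=1; T_25,2=2×8388607+1=16777215; T_25,3=3×47063200806+8388607=141197991025; T_25,4=4×11681056634501+47063200806=46771289738810; T_25,5=5×485000783495250+11681056634501=2436684974110751; T_25,6=6×6090236036084530+485000783495250=37026417000002430
r26: T_26,1=1×1+0=1; T_26,2=2×16777215+1=33554431; T_26,3=3×141197991025+16777215=423610750290; T_26,4=4×46771289738810+141197991025=187226356946265; T_26,5=5×2436684974110751+46771289738810=12230196160292565; T_26,6=6×37026417000002430+2436684974110751=224595186974125331
r27: T_27,2=2×33554431+1=67108863; T_27,3=3×423610750290+33554431=1270865805301; T_27,4=4×187226356946265+423610750290=749329038535350; T_27,5=5×12230196160292565+187226356946265=61338207158409090; T_27,6=6×224595186974125331+12230196160292565=1359801318005044551
r28: T_28,3=3×1270865805301+67108863=3812664524766; T_28,4=4×749329038535350+1270865805301=2998587019946701; T_28,5=5×61338207158409090+749329038535350=307440364830580800; T_28,6=6×1359801318005044551+61338207158409090=8220146115188676396
Read S(28,3) = 3812664524766, S(28,4) = 2998587019946701, S(28,5) = 307440364830580800, S(28,6) = 8220146115188676396.

3812664524766, 2998587019946701, 307440364830580800, 8220146115188676396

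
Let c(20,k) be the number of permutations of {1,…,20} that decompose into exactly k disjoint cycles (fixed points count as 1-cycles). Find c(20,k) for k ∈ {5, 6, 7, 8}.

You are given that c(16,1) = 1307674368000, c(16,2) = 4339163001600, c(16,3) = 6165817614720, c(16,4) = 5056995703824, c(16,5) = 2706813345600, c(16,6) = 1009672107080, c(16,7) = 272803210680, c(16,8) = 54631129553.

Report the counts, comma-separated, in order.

371384787345228000, 161429736530118960, 52260903362512720, 12953636989943896

i=17: T(17,2)=1307674368000+16·4339163001600=70734282393600 | T(17,3)=4339163001600+16·6165817614720=102992244837120 | T(17,4)=6165817614720+16·5056995703824=87077748875904 | T(17,5)=5056995703824+16·2706813345600=48366009233424 | T(17,6)=2706813345600+16·1009672107080=18861567058880 | T(17,7)=1009672107080+16·272803210680=5374523477960 | T(17,8)=272803210680+16·54631129553=1146901283528
i=18: T(18,3)=70734282393600+17·102992244837120=1821602444624640 | T(18,4)=102992244837120+17·87077748875904=1583313975727488 | T(18,5)=87077748875904+17·48366009233424=909299905844112 | T(18,6)=48366009233424+17·18861567058880=369012649234384 | T(18,7)=18861567058880+17·5374523477960=110228466184200 | T(18,8)=5374523477960+17·1146901283528=24871845297936
i=19: T(19,4)=1821602444624640+18·1583313975727488=30321254007719424 | T(19,5)=1583313975727488+18·909299905844112=17950712280921504 | T(19,6)=909299905844112+18·369012649234384=7551527592063024 | T(19,7)=369012649234384+18·110228466184200=2353125040549984 | T(19,8)=110228466184200+18·24871845297936=557921681547048
i=20: T(20,5)=30321254007719424+19·17950712280921504=371384787345228000 | T(20,6)=17950712280921504+19·7551527592063024=161429736530118960 | T(20,7)=7551527592063024+19·2353125040549984=52260903362512720 | T(20,8)=2353125040549984+19·557921681547048=12953636989943896
Read c(20,5) = 371384787345228000, c(20,6) = 161429736530118960, c(20,7) = 52260903362512720, c(20,8) = 12953636989943896.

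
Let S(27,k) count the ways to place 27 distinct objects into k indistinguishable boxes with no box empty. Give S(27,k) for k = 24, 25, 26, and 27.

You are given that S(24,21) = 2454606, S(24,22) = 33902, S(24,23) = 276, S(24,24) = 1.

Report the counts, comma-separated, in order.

@25  (25,22):33902·22+2454606→3200450, (25,23):276·23+33902→40250, (25,24):1·24+276→300, (25,25):0·25+1→1
@26  (26,23):40250·23+3200450→4126200, (26,24):300·24+40250→47450, (26,25):1·25+300→325, (26,26):0·26+1→1
@27  (27,24):47450·24+4126200→5265000, (27,25):325·25+47450→55575, (27,26):1·26+325→351, (27,27):0·27+1→1
Read S(27,24) = 5265000, S(27,25) = 55575, S(27,26) = 351, S(27,27) = 1.

5265000, 55575, 351, 1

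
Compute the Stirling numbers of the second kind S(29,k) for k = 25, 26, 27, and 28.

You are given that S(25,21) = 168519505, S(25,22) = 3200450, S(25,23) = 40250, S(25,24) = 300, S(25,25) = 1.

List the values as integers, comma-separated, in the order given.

626551380, 8336601, 74907, 406

[26] T[26,22]:22*3200450+168519505=238929405 · T[26,23]:23*40250+3200450=4126200 · T[26,24]:24*300+40250=47450 · T[26,25]:25*1+300=325 · T[26,26]:26*0+1=1
[27] T[27,23]:23*4126200+238929405=333832005 · T[27,24]:24*47450+4126200=5265000 · T[27,25]:25*325+47450=55575 · T[27,26]:26*1+325=351 · T[27,27]:27*0+1=1
[28] T[28,24]:24*5265000+333832005=460192005 · T[28,25]:25*55575+5265000=6654375 · T[28,26]:26*351+55575=64701 · T[28,27]:27*1+351=378 · T[28,28]:28*0+1=1
[29] T[29,25]:25*6654375+460192005=626551380 · T[29,26]:26*64701+6654375=8336601 · T[29,27]:27*378+64701=74907 · T[29,28]:28*1+378=406
Read S(29,25) = 626551380, S(29,26) = 8336601, S(29,27) = 74907, S(29,28) = 406.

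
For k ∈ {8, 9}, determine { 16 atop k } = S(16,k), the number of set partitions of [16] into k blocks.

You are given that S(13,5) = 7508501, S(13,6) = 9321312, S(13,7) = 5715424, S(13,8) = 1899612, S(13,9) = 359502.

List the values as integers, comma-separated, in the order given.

i=14: T(14,6)=7508501+6·9321312=63436373 | T(14,7)=9321312+7·5715424=49329280 | T(14,8)=5715424+8·1899612=20912320 | T(14,9)=1899612+9·359502=5135130
i=15: T(15,7)=63436373+7·49329280=408741333 | T(15,8)=49329280+8·20912320=216627840 | T(15,9)=20912320+9·5135130=67128490
i=16: T(16,8)=408741333+8·216627840=2141764053 | T(16,9)=216627840+9·67128490=820784250
Read S(16,8) = 2141764053, S(16,9) = 820784250.

2141764053, 820784250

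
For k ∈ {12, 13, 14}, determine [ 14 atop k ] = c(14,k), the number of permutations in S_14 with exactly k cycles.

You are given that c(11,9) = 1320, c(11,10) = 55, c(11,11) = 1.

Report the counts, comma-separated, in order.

@12  (12,10):55·11+1320→1925, (12,11):1·11+55→66, (12,12):0·11+1→1
@13  (13,11):66·12+1925→2717, (13,12):1·12+66→78, (13,13):0·12+1→1
@14  (14,12):78·13+2717→3731, (14,13):1·13+78→91, (14,14):0·13+1→1
Read c(14,12) = 3731, c(14,13) = 91, c(14,14) = 1.

3731, 91, 1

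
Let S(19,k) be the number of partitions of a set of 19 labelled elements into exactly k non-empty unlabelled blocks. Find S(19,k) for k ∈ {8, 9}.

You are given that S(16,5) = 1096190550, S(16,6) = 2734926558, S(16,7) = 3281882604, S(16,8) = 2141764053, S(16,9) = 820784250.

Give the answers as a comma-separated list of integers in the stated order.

1709751003480, 1144614626805

r17: T_17,6=6×2734926558+1096190550=17505749898; T_17,7=7×3281882604+2734926558=25708104786; T_17,8=8×2141764053+3281882604=20415995028; T_17,9=9×820784250+2141764053=9528822303
r18: T_18,7=7×25708104786+17505749898=197462483400; T_18,8=8×20415995028+25708104786=189036065010; T_18,9=9×9528822303+20415995028=106175395755
r19: T_19,8=8×189036065010+197462483400=1709751003480; T_19,9=9×106175395755+189036065010=1144614626805
Read S(19,8) = 1709751003480, S(19,9) = 1144614626805.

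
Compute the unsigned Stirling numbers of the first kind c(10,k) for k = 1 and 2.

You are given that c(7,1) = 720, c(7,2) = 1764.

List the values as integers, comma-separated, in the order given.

r8: T_8,1=7×720+0=5040; T_8,2=7×1764+720=13068
r9: T_9,1=8×5040+0=40320; T_9,2=8×13068+5040=109584
r10: T_10,1=9×40320+0=362880; T_10,2=9×109584+40320=1026576
Read c(10,1) = 362880, c(10,2) = 1026576.

362880, 1026576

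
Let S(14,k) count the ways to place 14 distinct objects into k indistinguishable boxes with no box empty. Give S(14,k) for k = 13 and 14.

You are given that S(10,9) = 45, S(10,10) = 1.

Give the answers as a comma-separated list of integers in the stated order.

91, 1

r11: T_11,10=10×1+45=55; T_11,11=11×0+1=1
r12: T_12,11=11×1+55=66; T_12,12=12×0+1=1
r13: T_13,12=12×1+66=78; T_13,13=13×0+1=1
r14: T_14,13=13×1+78=91; T_14,14=14×0+1=1
Read S(14,13) = 91, S(14,14) = 1.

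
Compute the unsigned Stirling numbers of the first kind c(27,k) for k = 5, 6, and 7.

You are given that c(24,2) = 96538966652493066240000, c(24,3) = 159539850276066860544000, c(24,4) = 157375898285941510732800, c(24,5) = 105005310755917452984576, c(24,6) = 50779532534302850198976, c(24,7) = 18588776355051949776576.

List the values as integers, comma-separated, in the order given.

1945067308917524165279692800, 1000903392113435450162625024, 393178529313073708272042624

r25: T_25,3=24×159539850276066860544000+96538966652493066240000=3925495373278097719296000; T_25,4=24×157375898285941510732800+159539850276066860544000=3936561409138663118131200; T_25,5=24×105005310755917452984576+157375898285941510732800=2677503356427960382362624; T_25,6=24×50779532534302850198976+105005310755917452984576=1323714091579185857760000; T_25,7=24×18588776355051949776576+50779532534302850198976=496910165055549644836800
r26: T_26,4=25×3936561409138663118131200+3925495373278097719296000=102339530601744675672576000; T_26,5=25×2677503356427960382362624+3936561409138663118131200=70874145319837672677196800; T_26,6=25×1323714091579185857760000+2677503356427960382362624=35770355645907606826362624; T_26,7=25×496910165055549644836800+1323714091579185857760000=13746468217967926978680000
r27: T_27,5=26×70874145319837672677196800+102339530601744675672576000=1945067308917524165279692800; T_27,6=26×35770355645907606826362624+70874145319837672677196800=1000903392113435450162625024; T_27,7=26×13746468217967926978680000+35770355645907606826362624=393178529313073708272042624
Read c(27,5) = 1945067308917524165279692800, c(27,6) = 1000903392113435450162625024, c(27,7) = 393178529313073708272042624.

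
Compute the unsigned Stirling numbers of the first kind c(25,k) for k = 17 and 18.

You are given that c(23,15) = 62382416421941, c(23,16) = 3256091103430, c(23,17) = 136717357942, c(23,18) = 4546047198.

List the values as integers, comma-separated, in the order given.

290886679867135, 12191224980000

i=24: T(24,16)=62382416421941+23·3256091103430=137272511800831 | T(24,17)=3256091103430+23·136717357942=6400590336096 | T(24,18)=136717357942+23·4546047198=241276443496
i=25: T(25,17)=137272511800831+24·6400590336096=290886679867135 | T(25,18)=6400590336096+24·241276443496=12191224980000
Read c(25,17) = 290886679867135, c(25,18) = 12191224980000.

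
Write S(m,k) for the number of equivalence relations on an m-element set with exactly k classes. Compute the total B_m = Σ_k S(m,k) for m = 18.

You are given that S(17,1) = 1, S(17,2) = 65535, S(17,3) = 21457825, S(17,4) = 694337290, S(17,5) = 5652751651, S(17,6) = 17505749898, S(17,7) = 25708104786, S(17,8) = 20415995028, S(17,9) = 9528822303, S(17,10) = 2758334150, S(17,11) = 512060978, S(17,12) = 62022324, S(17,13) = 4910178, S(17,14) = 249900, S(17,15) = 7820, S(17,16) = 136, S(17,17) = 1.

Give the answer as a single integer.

682076806159

r18: T_18,1=1×1+0=1; T_18,2=2×65535+1=131071; T_18,3=3×21457825+65535=64439010; T_18,4=4×694337290+21457825=2798806985; T_18,5=5×5652751651+694337290=28958095545; T_18,6=6×17505749898+5652751651=110687251039; T_18,7=7×25708104786+17505749898=197462483400; T_18,8=8×20415995028+25708104786=189036065010; T_18,9=9×9528822303+20415995028=106175395755; T_18,10=10×2758334150+9528822303=37112163803; T_18,11=11×512060978+2758334150=8391004908; T_18,12=12×62022324+512060978=1256328866; T_18,13=13×4910178+62022324=125854638; T_18,14=14×249900+4910178=8408778; T_18,15=15×7820+249900=367200; T_18,16=16×136+7820=9996; T_18,17=17×1+136=153; T_18,18=18×0+1=1
B_18 = ΣS(18,k) = 1+131071+64439010+2798806985+28958095545+110687251039+197462483400+189036065010+106175395755+37112163803+8391004908+1256328866+125854638+8408778+367200+9996+153+1 = 682076806159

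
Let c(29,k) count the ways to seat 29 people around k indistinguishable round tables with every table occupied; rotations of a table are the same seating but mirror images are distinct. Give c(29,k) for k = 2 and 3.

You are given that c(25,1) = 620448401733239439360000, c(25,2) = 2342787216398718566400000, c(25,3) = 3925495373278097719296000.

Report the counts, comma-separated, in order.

row 26: T[26][1]=25·620448401733239439360000+0=15511210043330985984000000  T[26][2]=25·2342787216398718566400000+620448401733239439360000=59190128811701203599360000  T[26][3]=25·3925495373278097719296000+2342787216398718566400000=100480171548351161548800000
row 27: T[27][1]=26·15511210043330985984000000+0=403291461126605635584000000  T[27][2]=26·59190128811701203599360000+15511210043330985984000000=1554454559147562279567360000  T[27][3]=26·100480171548351161548800000+59190128811701203599360000=2671674589068831403868160000
row 28: T[28][1]=27·403291461126605635584000000+0=10888869450418352160768000000  T[28][2]=27·1554454559147562279567360000+403291461126605635584000000=42373564558110787183902720000  T[28][3]=27·2671674589068831403868160000+1554454559147562279567360000=73689668464006010184007680000
row 29: T[29][2]=28·42373564558110787183902720000+10888869450418352160768000000=1197348677077520393310044160000  T[29][3]=28·73689668464006010184007680000+42373564558110787183902720000=2105684281550279072336117760000
Read c(29,2) = 1197348677077520393310044160000, c(29,3) = 2105684281550279072336117760000.

1197348677077520393310044160000, 2105684281550279072336117760000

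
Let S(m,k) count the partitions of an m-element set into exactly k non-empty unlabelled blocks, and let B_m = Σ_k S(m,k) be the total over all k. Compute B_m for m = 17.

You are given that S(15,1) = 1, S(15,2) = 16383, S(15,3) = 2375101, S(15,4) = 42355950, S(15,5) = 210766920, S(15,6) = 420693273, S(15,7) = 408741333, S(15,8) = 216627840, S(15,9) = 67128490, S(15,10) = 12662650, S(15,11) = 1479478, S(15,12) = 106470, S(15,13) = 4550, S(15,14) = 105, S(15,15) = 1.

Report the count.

82864869804

@16  (16,1):1·1+0→1, (16,2):16383·2+1→32767, (16,3):2375101·3+16383→7141686, (16,4):42355950·4+2375101→171798901, (16,5):210766920·5+42355950→1096190550, (16,6):420693273·6+210766920→2734926558, (16,7):408741333·7+420693273→3281882604, (16,8):216627840·8+408741333→2141764053, (16,9):67128490·9+216627840→820784250, (16,10):12662650·10+67128490→193754990, (16,11):1479478·11+12662650→28936908, (16,12):106470·12+1479478→2757118, (16,13):4550·13+106470→165620, (16,14):105·14+4550→6020, (16,15):1·15+105→120, (16,16):0·16+1→1
@17  (17,1):1·1+0→1, (17,2):32767·2+1→65535, (17,3):7141686·3+32767→21457825, (17,4):171798901·4+7141686→694337290, (17,5):1096190550·5+171798901→5652751651, (17,6):2734926558·6+1096190550→17505749898, (17,7):3281882604·7+2734926558→25708104786, (17,8):2141764053·8+3281882604→20415995028, (17,9):820784250·9+2141764053→9528822303, (17,10):193754990·10+820784250→2758334150, (17,11):28936908·11+193754990→512060978, (17,12):2757118·12+28936908→62022324, (17,13):165620·13+2757118→4910178, (17,14):6020·14+165620→249900, (17,15):120·15+6020→7820, (17,16):1·16+120→136, (17,17):0·17+1→1
B_17 = ΣS(17,k) = 1+65535+21457825+694337290+5652751651+17505749898+25708104786+20415995028+9528822303+2758334150+512060978+62022324+4910178+249900+7820+136+1 = 82864869804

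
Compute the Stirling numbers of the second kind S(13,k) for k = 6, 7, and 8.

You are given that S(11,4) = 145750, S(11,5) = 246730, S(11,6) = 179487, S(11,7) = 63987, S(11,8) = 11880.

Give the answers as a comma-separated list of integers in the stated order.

@12  (12,5):246730·5+145750→1379400, (12,6):179487·6+246730→1323652, (12,7):63987·7+179487→627396, (12,8):11880·8+63987→159027
@13  (13,6):1323652·6+1379400→9321312, (13,7):627396·7+1323652→5715424, (13,8):159027·8+627396→1899612
Read S(13,6) = 9321312, S(13,7) = 5715424, S(13,8) = 1899612.

9321312, 5715424, 1899612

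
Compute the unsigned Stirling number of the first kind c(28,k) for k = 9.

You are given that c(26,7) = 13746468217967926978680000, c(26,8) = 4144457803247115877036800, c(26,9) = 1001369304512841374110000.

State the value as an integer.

936363983558079713086850400

r27: T_27,8=26×4144457803247115877036800+13746468217967926978680000=121502371102392939781636800; T_27,9=26×1001369304512841374110000+4144457803247115877036800=30180059720580991603896800
r28: T_28,9=27×30180059720580991603896800+121502371102392939781636800=936363983558079713086850400
Read c(28,9) = 936363983558079713086850400.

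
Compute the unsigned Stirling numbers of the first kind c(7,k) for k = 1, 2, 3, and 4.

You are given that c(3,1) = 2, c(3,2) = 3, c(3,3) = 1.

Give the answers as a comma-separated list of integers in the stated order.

r4: T_4,1=3×2+0=6; T_4,2=3×3+2=11; T_4,3=3×1+3=6; T_4,4=3×0+1=1
r5: T_5,1=4×6+0=24; T_5,2=4×11+6=50; T_5,3=4×6+11=35; T_5,4=4×1+6=10
r6: T_6,1=5×24+0=120; T_6,2=5×50+24=274; T_6,3=5×35+50=225; T_6,4=5×10+35=85
r7: T_7,1=6×120+0=720; T_7,2=6×274+120=1764; T_7,3=6×225+274=1624; T_7,4=6×85+225=735
Read c(7,1) = 720, c(7,2) = 1764, c(7,3) = 1624, c(7,4) = 735.

720, 1764, 1624, 735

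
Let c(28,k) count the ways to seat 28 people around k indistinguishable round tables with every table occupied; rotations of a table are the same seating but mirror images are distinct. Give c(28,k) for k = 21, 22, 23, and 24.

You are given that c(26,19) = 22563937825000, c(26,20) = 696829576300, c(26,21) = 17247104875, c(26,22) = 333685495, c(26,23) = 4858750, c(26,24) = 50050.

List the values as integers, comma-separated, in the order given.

@27  (27,20):696829576300·26+22563937825000→40681506808800, (27,21):17247104875·26+696829576300→1145254303050, (27,22):333685495·26+17247104875→25922927745, (27,23):4858750·26+333685495→460012995, (27,24):50050·26+4858750→6160050
@28  (28,21):1145254303050·27+40681506808800→71603372991150, (28,22):25922927745·27+1145254303050→1845173352165, (28,23):460012995·27+25922927745→38343278610, (28,24):6160050·27+460012995→626334345
Read c(28,21) = 71603372991150, c(28,22) = 1845173352165, c(28,23) = 38343278610, c(28,24) = 626334345.

71603372991150, 1845173352165, 38343278610, 626334345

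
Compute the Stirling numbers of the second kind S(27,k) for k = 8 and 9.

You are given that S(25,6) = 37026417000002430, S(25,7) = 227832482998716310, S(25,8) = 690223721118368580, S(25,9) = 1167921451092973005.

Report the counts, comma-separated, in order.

47628831813556336200, 106563273280541795575

i=26: T(26,7)=37026417000002430+7·227832482998716310=1631853797991016600 | T(26,8)=227832482998716310+8·690223721118368580=5749622251945664950 | T(26,9)=690223721118368580+9·1167921451092973005=11201516780955125625
i=27: T(27,8)=1631853797991016600+8·5749622251945664950=47628831813556336200 | T(27,9)=5749622251945664950+9·11201516780955125625=106563273280541795575
Read S(27,8) = 47628831813556336200, S(27,9) = 106563273280541795575.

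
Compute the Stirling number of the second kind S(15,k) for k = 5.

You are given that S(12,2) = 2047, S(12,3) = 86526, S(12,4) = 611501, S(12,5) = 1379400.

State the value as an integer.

210766920

@13  (13,3):86526·3+2047→261625, (13,4):611501·4+86526→2532530, (13,5):1379400·5+611501→7508501
@14  (14,4):2532530·4+261625→10391745, (14,5):7508501·5+2532530→40075035
@15  (15,5):40075035·5+10391745→210766920
Read S(15,5) = 210766920.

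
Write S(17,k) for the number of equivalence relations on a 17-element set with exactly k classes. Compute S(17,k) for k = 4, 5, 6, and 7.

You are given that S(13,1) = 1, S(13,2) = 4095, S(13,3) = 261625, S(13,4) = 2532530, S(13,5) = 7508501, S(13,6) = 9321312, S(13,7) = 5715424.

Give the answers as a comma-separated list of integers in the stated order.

row 14: T[14][1]=1·1+0=1  T[14][2]=2·4095+1=8191  T[14][3]=3·261625+4095=788970  T[14][4]=4·2532530+261625=10391745  T[14][5]=5·7508501+2532530=40075035  T[14][6]=6·9321312+7508501=63436373  T[14][7]=7·5715424+9321312=49329280
row 15: T[15][2]=2·8191+1=16383  T[15][3]=3·788970+8191=2375101  T[15][4]=4·10391745+788970=42355950  T[15][5]=5·40075035+10391745=210766920  T[15][6]=6·63436373+40075035=420693273  T[15][7]=7·49329280+63436373=408741333
row 16: T[16][3]=3·2375101+16383=7141686  T[16][4]=4·42355950+2375101=171798901  T[16][5]=5·210766920+42355950=1096190550  T[16][6]=6·420693273+210766920=2734926558  T[16][7]=7·408741333+420693273=3281882604
row 17: T[17][4]=4·171798901+7141686=694337290  T[17][5]=5·1096190550+171798901=5652751651  T[17][6]=6·2734926558+1096190550=17505749898  T[17][7]=7·3281882604+2734926558=25708104786
Read S(17,4) = 694337290, S(17,5) = 5652751651, S(17,6) = 17505749898, S(17,7) = 25708104786.

694337290, 5652751651, 17505749898, 25708104786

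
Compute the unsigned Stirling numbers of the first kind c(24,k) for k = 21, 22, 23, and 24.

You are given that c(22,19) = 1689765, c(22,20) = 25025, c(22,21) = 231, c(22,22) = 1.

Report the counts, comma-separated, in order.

2932776, 35926, 276, 1

row 23: T[23][20]=22·25025+1689765=2240315  T[23][21]=22·231+25025=30107  T[23][22]=22·1+231=253  T[23][23]=22·0+1=1
row 24: T[24][21]=23·30107+2240315=2932776  T[24][22]=23·253+30107=35926  T[24][23]=23·1+253=276  T[24][24]=23·0+1=1
Read c(24,21) = 2932776, c(24,22) = 35926, c(24,23) = 276, c(24,24) = 1.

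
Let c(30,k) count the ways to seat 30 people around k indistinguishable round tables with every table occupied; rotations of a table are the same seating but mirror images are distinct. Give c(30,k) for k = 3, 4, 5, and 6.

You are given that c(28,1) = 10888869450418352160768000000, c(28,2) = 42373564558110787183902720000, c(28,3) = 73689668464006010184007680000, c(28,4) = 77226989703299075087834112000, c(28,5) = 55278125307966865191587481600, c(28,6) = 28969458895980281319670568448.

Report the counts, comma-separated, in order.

@29  (29,2):42373564558110787183902720000·28+10888869450418352160768000000→1197348677077520393310044160000, (29,3):73689668464006010184007680000·28+42373564558110787183902720000→2105684281550279072336117760000, (29,4):77226989703299075087834112000·28+73689668464006010184007680000→2236045380156380112643362816000, (29,5):55278125307966865191587481600·28+77226989703299075087834112000→1625014498326371300452283596800, (29,6):28969458895980281319670568448·28+55278125307966865191587481600→866422974395414742142363398144
@30  (30,3):2105684281550279072336117760000·29+1197348677077520393310044160000→62262192842035613491057459200000, (30,4):2236045380156380112643362816000·29+2105684281550279072336117760000→66951000306085302338993639424000, (30,5):1625014498326371300452283596800·29+2236045380156380112643362816000→49361465831621147825759587123200, (30,6):866422974395414742142363398144·29+1625014498326371300452283596800→26751280755793398822580822142976
Read c(30,3) = 62262192842035613491057459200000, c(30,4) = 66951000306085302338993639424000, c(30,5) = 49361465831621147825759587123200, c(30,6) = 26751280755793398822580822142976.

62262192842035613491057459200000, 66951000306085302338993639424000, 49361465831621147825759587123200, 26751280755793398822580822142976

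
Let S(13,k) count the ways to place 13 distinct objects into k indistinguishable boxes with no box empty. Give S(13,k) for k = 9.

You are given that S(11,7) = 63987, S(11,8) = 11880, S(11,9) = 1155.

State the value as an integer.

359502

i=12: T(12,8)=63987+8·11880=159027 | T(12,9)=11880+9·1155=22275
i=13: T(13,9)=159027+9·22275=359502
Read S(13,9) = 359502.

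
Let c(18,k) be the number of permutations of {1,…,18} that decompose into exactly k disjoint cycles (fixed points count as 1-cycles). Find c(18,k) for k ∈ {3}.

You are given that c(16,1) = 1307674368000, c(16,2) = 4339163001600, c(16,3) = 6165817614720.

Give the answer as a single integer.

i=17: T(17,2)=1307674368000+16·4339163001600=70734282393600 | T(17,3)=4339163001600+16·6165817614720=102992244837120
i=18: T(18,3)=70734282393600+17·102992244837120=1821602444624640
Read c(18,3) = 1821602444624640.

1821602444624640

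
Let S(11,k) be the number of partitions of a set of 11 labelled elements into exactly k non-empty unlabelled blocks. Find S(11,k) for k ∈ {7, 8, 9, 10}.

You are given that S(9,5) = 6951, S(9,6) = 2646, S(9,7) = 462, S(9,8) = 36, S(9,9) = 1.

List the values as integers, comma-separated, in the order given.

63987, 11880, 1155, 55

row 10: T[10][6]=6·2646+6951=22827  T[10][7]=7·462+2646=5880  T[10][8]=8·36+462=750  T[10][9]=9·1+36=45  T[10][10]=10·0+1=1
row 11: T[11][7]=7·5880+22827=63987  T[11][8]=8·750+5880=11880  T[11][9]=9·45+750=1155  T[11][10]=10·1+45=55
Read S(11,7) = 63987, S(11,8) = 11880, S(11,9) = 1155, S(11,10) = 55.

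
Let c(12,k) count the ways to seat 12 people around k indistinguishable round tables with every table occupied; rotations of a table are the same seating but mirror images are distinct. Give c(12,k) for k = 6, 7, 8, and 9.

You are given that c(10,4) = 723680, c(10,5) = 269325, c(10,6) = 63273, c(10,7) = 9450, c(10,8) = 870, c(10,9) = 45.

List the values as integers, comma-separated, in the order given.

13339535, 2637558, 357423, 32670

row 11: T[11][5]=10·269325+723680=3416930  T[11][6]=10·63273+269325=902055  T[11][7]=10·9450+63273=157773  T[11][8]=10·870+9450=18150  T[11][9]=10·45+870=1320
row 12: T[12][6]=11·902055+3416930=13339535  T[12][7]=11·157773+902055=2637558  T[12][8]=11·18150+157773=357423  T[12][9]=11·1320+18150=32670
Read c(12,6) = 13339535, c(12,7) = 2637558, c(12,8) = 357423, c(12,9) = 32670.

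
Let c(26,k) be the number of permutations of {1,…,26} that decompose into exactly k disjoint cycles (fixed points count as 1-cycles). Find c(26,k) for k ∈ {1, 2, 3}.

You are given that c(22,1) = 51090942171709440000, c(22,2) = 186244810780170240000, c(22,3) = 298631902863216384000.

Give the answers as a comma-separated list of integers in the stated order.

row 23: T[23][1]=22·51090942171709440000+0=1124000727777607680000  T[23][2]=22·186244810780170240000+51090942171709440000=4148476779335454720000  T[23][3]=22·298631902863216384000+186244810780170240000=6756146673770930688000
row 24: T[24][1]=23·1124000727777607680000+0=25852016738884976640000  T[24][2]=23·4148476779335454720000+1124000727777607680000=96538966652493066240000  T[24][3]=23·6756146673770930688000+4148476779335454720000=159539850276066860544000
row 25: T[25][1]=24·25852016738884976640000+0=620448401733239439360000  T[25][2]=24·96538966652493066240000+25852016738884976640000=2342787216398718566400000  T[25][3]=24·159539850276066860544000+96538966652493066240000=3925495373278097719296000
row 26: T[26][1]=25·620448401733239439360000+0=15511210043330985984000000  T[26][2]=25·2342787216398718566400000+620448401733239439360000=59190128811701203599360000  T[26][3]=25·3925495373278097719296000+2342787216398718566400000=100480171548351161548800000
Read c(26,1) = 15511210043330985984000000, c(26,2) = 59190128811701203599360000, c(26,3) = 100480171548351161548800000.

15511210043330985984000000, 59190128811701203599360000, 100480171548351161548800000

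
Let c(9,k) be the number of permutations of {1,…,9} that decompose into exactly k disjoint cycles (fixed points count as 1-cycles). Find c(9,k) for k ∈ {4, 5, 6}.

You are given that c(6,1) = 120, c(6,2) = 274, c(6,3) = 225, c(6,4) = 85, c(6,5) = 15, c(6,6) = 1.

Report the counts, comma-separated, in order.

67284, 22449, 4536

row 7: T[7][2]=6·274+120=1764  T[7][3]=6·225+274=1624  T[7][4]=6·85+225=735  T[7][5]=6·15+85=175  T[7][6]=6·1+15=21
row 8: T[8][3]=7·1624+1764=13132  T[8][4]=7·735+1624=6769  T[8][5]=7·175+735=1960  T[8][6]=7·21+175=322
row 9: T[9][4]=8·6769+13132=67284  T[9][5]=8·1960+6769=22449  T[9][6]=8·322+1960=4536
Read c(9,4) = 67284, c(9,5) = 22449, c(9,6) = 4536.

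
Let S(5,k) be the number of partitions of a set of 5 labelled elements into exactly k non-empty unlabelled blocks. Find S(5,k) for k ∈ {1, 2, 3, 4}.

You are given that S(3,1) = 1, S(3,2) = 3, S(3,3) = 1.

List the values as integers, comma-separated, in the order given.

1, 15, 25, 10

@4  (4,1):1·1+0→1, (4,2):3·2+1→7, (4,3):1·3+3→6, (4,4):0·4+1→1
@5  (5,1):1·1+0→1, (5,2):7·2+1→15, (5,3):6·3+7→25, (5,4):1·4+6→10
Read S(5,1) = 1, S(5,2) = 15, S(5,3) = 25, S(5,4) = 10.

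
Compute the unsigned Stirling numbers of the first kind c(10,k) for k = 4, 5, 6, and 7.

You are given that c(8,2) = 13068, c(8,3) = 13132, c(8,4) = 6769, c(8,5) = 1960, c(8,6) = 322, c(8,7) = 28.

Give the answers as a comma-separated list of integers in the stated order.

@9  (9,3):13132·8+13068→118124, (9,4):6769·8+13132→67284, (9,5):1960·8+6769→22449, (9,6):322·8+1960→4536, (9,7):28·8+322→546
@10  (10,4):67284·9+118124→723680, (10,5):22449·9+67284→269325, (10,6):4536·9+22449→63273, (10,7):546·9+4536→9450
Read c(10,4) = 723680, c(10,5) = 269325, c(10,6) = 63273, c(10,7) = 9450.

723680, 269325, 63273, 9450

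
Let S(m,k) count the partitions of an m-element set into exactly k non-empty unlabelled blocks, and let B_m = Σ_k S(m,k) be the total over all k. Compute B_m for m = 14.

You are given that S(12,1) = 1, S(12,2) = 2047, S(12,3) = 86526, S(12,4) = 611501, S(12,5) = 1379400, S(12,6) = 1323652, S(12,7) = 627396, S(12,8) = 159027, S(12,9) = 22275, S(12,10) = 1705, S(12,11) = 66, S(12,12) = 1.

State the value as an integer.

190899322

row 13: T[13][1]=1·1+0=1  T[13][2]=2·2047+1=4095  T[13][3]=3·86526+2047=261625  T[13][4]=4·611501+86526=2532530  T[13][5]=5·1379400+611501=7508501  T[13][6]=6·1323652+1379400=9321312  T[13][7]=7·627396+1323652=5715424  T[13][8]=8·159027+627396=1899612  T[13][9]=9·22275+159027=359502  T[13][10]=10·1705+22275=39325  T[13][11]=11·66+1705=2431  T[13][12]=12·1+66=78  T[13][13]=13·0+1=1
row 14: T[14][1]=1·1+0=1  T[14][2]=2·4095+1=8191  T[14][3]=3·261625+4095=788970  T[14][4]=4·2532530+261625=10391745  T[14][5]=5·7508501+2532530=40075035  T[14][6]=6·9321312+7508501=63436373  T[14][7]=7·5715424+9321312=49329280  T[14][8]=8·1899612+5715424=20912320  T[14][9]=9·359502+1899612=5135130  T[14][10]=10·39325+359502=752752  T[14][11]=11·2431+39325=66066  T[14][12]=12·78+2431=3367  T[14][13]=13·1+78=91  T[14][14]=14·0+1=1
B_14 = ΣS(14,k) = 1+8191+788970+10391745+40075035+63436373+49329280+20912320+5135130+752752+66066+3367+91+1 = 190899322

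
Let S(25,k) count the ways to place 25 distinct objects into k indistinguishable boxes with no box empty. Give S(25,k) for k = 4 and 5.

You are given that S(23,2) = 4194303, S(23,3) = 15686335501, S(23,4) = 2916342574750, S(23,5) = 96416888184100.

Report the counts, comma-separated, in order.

[24] T[24,3]:3*15686335501+4194303=47063200806 · T[24,4]:4*2916342574750+15686335501=11681056634501 · T[24,5]:5*96416888184100+2916342574750=485000783495250
[25] T[25,4]:4*11681056634501+47063200806=46771289738810 · T[25,5]:5*485000783495250+11681056634501=2436684974110751
Read S(25,4) = 46771289738810, S(25,5) = 2436684974110751.

46771289738810, 2436684974110751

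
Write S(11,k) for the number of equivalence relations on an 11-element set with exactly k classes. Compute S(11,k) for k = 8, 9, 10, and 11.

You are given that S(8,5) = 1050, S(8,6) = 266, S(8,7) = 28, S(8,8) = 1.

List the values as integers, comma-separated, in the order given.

11880, 1155, 55, 1

row 9: T[9][6]=6·266+1050=2646  T[9][7]=7·28+266=462  T[9][8]=8·1+28=36  T[9][9]=9·0+1=1
row 10: T[10][7]=7·462+2646=5880  T[10][8]=8·36+462=750  T[10][9]=9·1+36=45  T[10][10]=10·0+1=1
row 11: T[11][8]=8·750+5880=11880  T[11][9]=9·45+750=1155  T[11][10]=10·1+45=55  T[11][11]=11·0+1=1
Read S(11,8) = 11880, S(11,9) = 1155, S(11,10) = 55, S(11,11) = 1.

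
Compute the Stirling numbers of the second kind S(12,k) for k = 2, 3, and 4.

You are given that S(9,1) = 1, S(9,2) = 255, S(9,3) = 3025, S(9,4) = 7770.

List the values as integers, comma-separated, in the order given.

2047, 86526, 611501

row 10: T[10][1]=1·1+0=1  T[10][2]=2·255+1=511  T[10][3]=3·3025+255=9330  T[10][4]=4·7770+3025=34105
row 11: T[11][1]=1·1+0=1  T[11][2]=2·511+1=1023  T[11][3]=3·9330+511=28501  T[11][4]=4·34105+9330=145750
row 12: T[12][2]=2·1023+1=2047  T[12][3]=3·28501+1023=86526  T[12][4]=4·145750+28501=611501
Read S(12,2) = 2047, S(12,3) = 86526, S(12,4) = 611501.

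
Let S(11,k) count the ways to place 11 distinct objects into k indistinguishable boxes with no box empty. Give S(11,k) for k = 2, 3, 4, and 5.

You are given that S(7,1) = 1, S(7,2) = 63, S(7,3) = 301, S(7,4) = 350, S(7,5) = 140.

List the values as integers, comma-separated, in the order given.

[8] T[8,1]:1*1+0=1 · T[8,2]:2*63+1=127 · T[8,3]:3*301+63=966 · T[8,4]:4*350+301=1701 · T[8,5]:5*140+350=1050
[9] T[9,1]:1*1+0=1 · T[9,2]:2*127+1=255 · T[9,3]:3*966+127=3025 · T[9,4]:4*1701+966=7770 · T[9,5]:5*1050+1701=6951
[10] T[10,1]:1*1+0=1 · T[10,2]:2*255+1=511 · T[10,3]:3*3025+255=9330 · T[10,4]:4*7770+3025=34105 · T[10,5]:5*6951+7770=42525
[11] T[11,2]:2*511+1=1023 · T[11,3]:3*9330+511=28501 · T[11,4]:4*34105+9330=145750 · T[11,5]:5*42525+34105=246730
Read S(11,2) = 1023, S(11,3) = 28501, S(11,4) = 145750, S(11,5) = 246730.

1023, 28501, 145750, 246730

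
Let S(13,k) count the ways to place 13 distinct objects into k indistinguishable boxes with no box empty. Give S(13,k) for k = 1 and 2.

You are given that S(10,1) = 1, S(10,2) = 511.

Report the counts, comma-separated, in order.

@11  (11,1):1·1+0→1, (11,2):511·2+1→1023
@12  (12,1):1·1+0→1, (12,2):1023·2+1→2047
@13  (13,1):1·1+0→1, (13,2):2047·2+1→4095
Read S(13,1) = 1, S(13,2) = 4095.

1, 4095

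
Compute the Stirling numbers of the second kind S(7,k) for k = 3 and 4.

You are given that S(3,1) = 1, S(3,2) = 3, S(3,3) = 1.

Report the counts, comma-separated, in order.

301, 350

@4  (4,1):1·1+0→1, (4,2):3·2+1→7, (4,3):1·3+3→6, (4,4):0·4+1→1
@5  (5,1):1·1+0→1, (5,2):7·2+1→15, (5,3):6·3+7→25, (5,4):1·4+6→10
@6  (6,2):15·2+1→31, (6,3):25·3+15→90, (6,4):10·4+25→65
@7  (7,3):90·3+31→301, (7,4):65·4+90→350
Read S(7,3) = 301, S(7,4) = 350.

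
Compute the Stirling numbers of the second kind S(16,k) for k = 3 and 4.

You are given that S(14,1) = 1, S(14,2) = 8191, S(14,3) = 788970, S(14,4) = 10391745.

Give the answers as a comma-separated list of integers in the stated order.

7141686, 171798901

r15: T_15,2=2×8191+1=16383; T_15,3=3×788970+8191=2375101; T_15,4=4×10391745+788970=42355950
r16: T_16,3=3×2375101+16383=7141686; T_16,4=4×42355950+2375101=171798901
Read S(16,3) = 7141686, S(16,4) = 171798901.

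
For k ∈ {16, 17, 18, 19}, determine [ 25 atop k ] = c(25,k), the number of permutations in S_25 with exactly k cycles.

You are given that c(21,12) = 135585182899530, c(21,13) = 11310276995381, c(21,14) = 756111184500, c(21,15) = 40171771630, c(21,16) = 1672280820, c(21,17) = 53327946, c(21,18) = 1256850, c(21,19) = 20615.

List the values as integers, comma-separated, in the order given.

@22  (22,13):11310276995381·21+135585182899530→373100999802531, (22,14):756111184500·21+11310276995381→27188611869881, (22,15):40171771630·21+756111184500→1599718388730, (22,16):1672280820·21+40171771630→75289668850, (22,17):53327946·21+1672280820→2792167686, (22,18):1256850·21+53327946→79721796, (22,19):20615·21+1256850→1689765
@23  (23,14):27188611869881·22+373100999802531→971250460939913, (23,15):1599718388730·22+27188611869881→62382416421941, (23,16):75289668850·22+1599718388730→3256091103430, (23,17):2792167686·22+75289668850→136717357942, (23,18):79721796·22+2792167686→4546047198, (23,19):1689765·22+79721796→116896626
@24  (24,15):62382416421941·23+971250460939913→2406046038644556, (24,16):3256091103430·23+62382416421941→137272511800831, (24,17):136717357942·23+3256091103430→6400590336096, (24,18):4546047198·23+136717357942→241276443496, (24,19):116896626·23+4546047198→7234669596
@25  (25,16):137272511800831·24+2406046038644556→5700586321864500, (25,17):6400590336096·24+137272511800831→290886679867135, (25,18):241276443496·24+6400590336096→12191224980000, (25,19):7234669596·24+241276443496→414908513800
Read c(25,16) = 5700586321864500, c(25,17) = 290886679867135, c(25,18) = 12191224980000, c(25,19) = 414908513800.

5700586321864500, 290886679867135, 12191224980000, 414908513800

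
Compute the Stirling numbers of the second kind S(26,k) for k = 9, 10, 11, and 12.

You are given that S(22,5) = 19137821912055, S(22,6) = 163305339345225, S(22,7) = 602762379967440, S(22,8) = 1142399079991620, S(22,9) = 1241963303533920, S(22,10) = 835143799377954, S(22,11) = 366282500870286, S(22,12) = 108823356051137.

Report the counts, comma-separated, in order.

i=23: T(23,6)=19137821912055+6·163305339345225=998969857983405 | T(23,7)=163305339345225+7·602762379967440=4382641999117305 | T(23,8)=602762379967440+8·1142399079991620=9741955019900400 | T(23,9)=1142399079991620+9·1241963303533920=12320068811796900 | T(23,10)=1241963303533920+10·835143799377954=9593401297313460 | T(23,11)=835143799377954+11·366282500870286=4864251308951100 | T(23,12)=366282500870286+12·108823356051137=1672162773483930
i=24: T(24,7)=998969857983405+7·4382641999117305=31677463851804540 | T(24,8)=4382641999117305+8·9741955019900400=82318282158320505 | T(24,9)=9741955019900400+9·12320068811796900=120622574326072500 | T(24,10)=12320068811796900+10·9593401297313460=108254081784931500 | T(24,11)=9593401297313460+11·4864251308951100=63100165695775560 | T(24,12)=4864251308951100+12·1672162773483930=24930204590758260
i=25: T(25,8)=31677463851804540+8·82318282158320505=690223721118368580 | T(25,9)=82318282158320505+9·120622574326072500=1167921451092973005 | T(25,10)=120622574326072500+10·108254081784931500=1203163392175387500 | T(25,11)=108254081784931500+11·63100165695775560=802355904438462660 | T(25,12)=63100165695775560+12·24930204590758260=362262620784874680
i=26: T(26,9)=690223721118368580+9·1167921451092973005=11201516780955125625 | T(26,10)=1167921451092973005+10·1203163392175387500=13199555372846848005 | T(26,11)=1203163392175387500+11·802355904438462660=10029078340998476760 | T(26,12)=802355904438462660+12·362262620784874680=5149507353856958820
Read S(26,9) = 11201516780955125625, S(26,10) = 13199555372846848005, S(26,11) = 10029078340998476760, S(26,12) = 5149507353856958820.

11201516780955125625, 13199555372846848005, 10029078340998476760, 5149507353856958820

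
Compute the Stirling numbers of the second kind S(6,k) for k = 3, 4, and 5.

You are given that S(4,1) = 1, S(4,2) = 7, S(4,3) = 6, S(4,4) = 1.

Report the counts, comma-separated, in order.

r5: T_5,2=2×7+1=15; T_5,3=3×6+7=25; T_5,4=4×1+6=10; T_5,5=5×0+1=1
r6: T_6,3=3×25+15=90; T_6,4=4×10+25=65; T_6,5=5×1+10=15
Read S(6,3) = 90, S(6,4) = 65, S(6,5) = 15.

90, 65, 15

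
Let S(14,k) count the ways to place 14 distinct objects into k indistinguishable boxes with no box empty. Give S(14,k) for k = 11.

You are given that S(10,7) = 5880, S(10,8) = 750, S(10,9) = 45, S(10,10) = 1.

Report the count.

66066

i=11: T(11,8)=5880+8·750=11880 | T(11,9)=750+9·45=1155 | T(11,10)=45+10·1=55 | T(11,11)=1+11·0=1
i=12: T(12,9)=11880+9·1155=22275 | T(12,10)=1155+10·55=1705 | T(12,11)=55+11·1=66
i=13: T(13,10)=22275+10·1705=39325 | T(13,11)=1705+11·66=2431
i=14: T(14,11)=39325+11·2431=66066
Read S(14,11) = 66066.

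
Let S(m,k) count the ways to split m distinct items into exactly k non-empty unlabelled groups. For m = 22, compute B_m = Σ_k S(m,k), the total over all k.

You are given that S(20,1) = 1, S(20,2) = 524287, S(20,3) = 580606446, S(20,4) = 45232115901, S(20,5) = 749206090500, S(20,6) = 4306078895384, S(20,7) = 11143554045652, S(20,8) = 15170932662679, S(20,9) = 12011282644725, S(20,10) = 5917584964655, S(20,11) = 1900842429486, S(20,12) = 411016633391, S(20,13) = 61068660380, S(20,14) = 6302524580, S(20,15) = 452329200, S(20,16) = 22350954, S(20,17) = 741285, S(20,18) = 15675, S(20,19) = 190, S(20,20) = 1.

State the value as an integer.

4506715738447323

[21] T[21,1]:1*1+0=1 · T[21,2]:2*524287+1=1048575 · T[21,3]:3*580606446+524287=1742343625 · T[21,4]:4*45232115901+580606446=181509070050 · T[21,5]:5*749206090500+45232115901=3791262568401 · T[21,6]:6*4306078895384+749206090500=26585679462804 · T[21,7]:7*11143554045652+4306078895384=82310957214948 · T[21,8]:8*15170932662679+11143554045652=132511015347084 · T[21,9]:9*12011282644725+15170932662679=123272476465204 · T[21,10]:10*5917584964655+12011282644725=71187132291275 · T[21,11]:11*1900842429486+5917584964655=26826851689001 · T[21,12]:12*411016633391+1900842429486=6833042030178 · T[21,13]:13*61068660380+411016633391=1204909218331 · T[21,14]:14*6302524580+61068660380=149304004500 · T[21,15]:15*452329200+6302524580=13087462580 · T[21,16]:16*22350954+452329200=809944464 · T[21,17]:17*741285+22350954=34952799 · T[21,18]:18*15675+741285=1023435 · T[21,19]:19*190+15675=19285 · T[21,20]:20*1+190=210 · T[21,21]:21*0+1=1
[22] T[22,1]:1*1+0=1 · T[22,2]:2*1048575+1=2097151 · T[22,3]:3*1742343625+1048575=5228079450 · T[22,4]:4*181509070050+1742343625=727778623825 · T[22,5]:5*3791262568401+181509070050=19137821912055 · T[22,6]:6*26585679462804+3791262568401=163305339345225 · T[22,7]:7*82310957214948+26585679462804=602762379967440 · T[22,8]:8*132511015347084+82310957214948=1142399079991620 · T[22,9]:9*123272476465204+132511015347084=1241963303533920 · T[22,10]:10*71187132291275+123272476465204=835143799377954 · T[22,11]:11*26826851689001+71187132291275=366282500870286 · T[22,12]:12*6833042030178+26826851689001=108823356051137 · T[22,13]:13*1204909218331+6833042030178=22496861868481 · T[22,14]:14*149304004500+1204909218331=3295165281331 · T[22,15]:15*13087462580+149304004500=345615943200 · T[22,16]:16*809944464+13087462580=26046574004 · T[22,17]:17*34952799+809944464=1404142047 · T[22,18]:18*1023435+34952799=53374629 · T[22,19]:19*19285+1023435=1389850 · T[22,20]:20*210+19285=23485 · T[22,21]:21*1+210=231 · T[22,22]:22*0+1=1
B_22 = ΣS(22,k) = 1+2097151+5228079450+727778623825+19137821912055+163305339345225+602762379967440+1142399079991620+1241963303533920+835143799377954+366282500870286+108823356051137+22496861868481+3295165281331+345615943200+26046574004+1404142047+53374629+1389850+23485+231+1 = 4506715738447323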